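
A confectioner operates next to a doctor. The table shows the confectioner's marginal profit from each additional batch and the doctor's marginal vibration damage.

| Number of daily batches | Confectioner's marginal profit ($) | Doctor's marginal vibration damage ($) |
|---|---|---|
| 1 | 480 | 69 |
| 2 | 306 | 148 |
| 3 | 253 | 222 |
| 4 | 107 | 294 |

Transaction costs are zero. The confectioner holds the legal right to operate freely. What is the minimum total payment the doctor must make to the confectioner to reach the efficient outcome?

$107

Left alone the confectioner would choose level 4 (marginal profit stays positive).
Efficient level: k* = 3 (marginal profit ≥ marginal vibration damage through 3).
The doctor must at least cover the confectioner's forgone profit from cutting 4→3: 107 = 107.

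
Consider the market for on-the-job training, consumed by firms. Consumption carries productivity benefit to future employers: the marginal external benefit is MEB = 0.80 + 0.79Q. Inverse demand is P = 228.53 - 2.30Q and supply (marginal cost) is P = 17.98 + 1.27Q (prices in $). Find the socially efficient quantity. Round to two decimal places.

Q* = 76.03

Social marginal benefit = demand + MEB = 229.33 - 1.51Q.
Set SMB = MC: 229.33 - 1.51Q = 17.98 + 1.27Q → Q* = 76.0252.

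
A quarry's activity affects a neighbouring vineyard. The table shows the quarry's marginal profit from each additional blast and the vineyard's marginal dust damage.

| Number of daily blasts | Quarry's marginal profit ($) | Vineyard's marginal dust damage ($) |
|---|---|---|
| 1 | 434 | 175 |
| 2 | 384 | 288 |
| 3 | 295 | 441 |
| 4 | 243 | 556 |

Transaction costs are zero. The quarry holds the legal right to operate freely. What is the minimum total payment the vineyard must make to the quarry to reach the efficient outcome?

Left alone the quarry would choose level 4 (marginal profit stays positive).
Efficient level: k* = 2 (marginal profit ≥ marginal dust damage through 2).
The vineyard must at least cover the quarry's forgone profit from cutting 4→2: 295 + 243 = 538.

$538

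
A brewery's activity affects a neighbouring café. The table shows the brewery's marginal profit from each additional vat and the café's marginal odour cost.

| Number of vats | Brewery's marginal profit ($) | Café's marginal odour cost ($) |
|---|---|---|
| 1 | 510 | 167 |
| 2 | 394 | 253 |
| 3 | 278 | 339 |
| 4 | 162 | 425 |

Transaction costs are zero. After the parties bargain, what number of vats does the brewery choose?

2

Bargaining reaches the level where marginal profit last exceeds marginal odour cost.
That holds through level 2 (394 ≥ 253) but not at 3 (278 < 339).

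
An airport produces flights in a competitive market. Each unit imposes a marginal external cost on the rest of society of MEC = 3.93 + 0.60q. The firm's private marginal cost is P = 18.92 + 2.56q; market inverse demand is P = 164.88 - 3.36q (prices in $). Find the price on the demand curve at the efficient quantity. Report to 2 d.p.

Social marginal cost = private MC + MEC = 22.85 + 3.16q.
Set SMC = demand: 22.85 + 3.16q = 164.88 - 3.36q → q* = 21.7837.
Consumer price on the demand curve at q*: 164.88 − 3.36×21.7837 = 91.6868.

P = $91.69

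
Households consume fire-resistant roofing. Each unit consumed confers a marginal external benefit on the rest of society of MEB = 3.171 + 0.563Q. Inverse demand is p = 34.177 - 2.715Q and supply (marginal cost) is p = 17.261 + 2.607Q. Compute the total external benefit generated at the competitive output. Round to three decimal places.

Market equilibrium (private): 17.261 + 2.607Q = 34.177 - 2.715Q → Q_m = 3.1785.
Total external benefit = ∫₀^{Q_m} (3.171 + 0.563Q) dQ = 3.171×3.1785 + ½×0.563×3.1785² = 12.9230.

12.923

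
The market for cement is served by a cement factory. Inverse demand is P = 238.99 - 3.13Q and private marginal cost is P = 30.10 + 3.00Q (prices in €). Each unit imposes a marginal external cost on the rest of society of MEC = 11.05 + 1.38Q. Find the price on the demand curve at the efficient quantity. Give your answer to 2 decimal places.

P = €156.53

Social marginal cost = private MC + MEC = 41.15 + 4.38Q.
Set SMC = demand: 41.15 + 4.38Q = 238.99 - 3.13Q → Q* = 26.3435.
Consumer price on the demand curve at Q*: 238.99 − 3.13×26.3435 = 156.5348.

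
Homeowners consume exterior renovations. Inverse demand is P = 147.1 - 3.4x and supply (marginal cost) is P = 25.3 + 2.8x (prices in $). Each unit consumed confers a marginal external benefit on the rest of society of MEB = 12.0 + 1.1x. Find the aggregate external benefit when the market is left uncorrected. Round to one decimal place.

$448.0

Market equilibrium (private): 25.3 + 2.8x = 147.1 - 3.4x → x_m = 19.6452.
Total external benefit = ∫₀^{x_m} (12.0 + 1.1x) dx = 12.0×19.6452 + ½×1.1×19.6452² = 448.0060.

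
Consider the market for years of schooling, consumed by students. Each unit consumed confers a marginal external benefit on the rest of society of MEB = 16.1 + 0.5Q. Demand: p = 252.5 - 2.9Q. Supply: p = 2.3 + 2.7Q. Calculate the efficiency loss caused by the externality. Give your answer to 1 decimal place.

DWL = 144.9

Market equilibrium (private): 2.3 + 2.7Q = 252.5 - 2.9Q → Q_m = 44.6786.
Social marginal benefit = demand + MEB = 268.6 - 2.4Q.
Set SMB = MC: 268.6 - 2.4Q = 2.3 + 2.7Q → Q* = 52.2157.
The loss is the area between SMB and MC from Q* to Q_m; with linear curves that's a triangle of height MEB(Q_m).
DWL = ½ × 7.5371 × 38.4393 = 144.8604.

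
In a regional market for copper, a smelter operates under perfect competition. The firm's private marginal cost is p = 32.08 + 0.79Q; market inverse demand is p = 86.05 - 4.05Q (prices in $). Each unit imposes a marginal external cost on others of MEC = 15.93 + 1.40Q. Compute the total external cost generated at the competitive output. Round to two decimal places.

$264.67

Market equilibrium (private): 32.08 + 0.79Q = 86.05 - 4.05Q → Q_m = 11.1508.
Total external cost = ∫₀^{Q_m} (15.93 + 1.40Q) dQ = 15.93×11.1508 + ½×1.40×11.1508² = 264.6705.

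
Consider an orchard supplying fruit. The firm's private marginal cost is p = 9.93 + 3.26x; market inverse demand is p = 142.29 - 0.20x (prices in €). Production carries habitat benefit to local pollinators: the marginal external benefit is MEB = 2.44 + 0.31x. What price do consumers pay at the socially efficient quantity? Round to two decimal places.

Social marginal cost = private MC − MEB = 7.49 + 2.95x.
Set SMC = demand: 7.49 + 2.95x = 142.29 - 0.20x → x* = 42.7937.
Consumer price on the demand curve at x*: 142.29 − 0.20×42.7937 = 133.7313.

P = €133.73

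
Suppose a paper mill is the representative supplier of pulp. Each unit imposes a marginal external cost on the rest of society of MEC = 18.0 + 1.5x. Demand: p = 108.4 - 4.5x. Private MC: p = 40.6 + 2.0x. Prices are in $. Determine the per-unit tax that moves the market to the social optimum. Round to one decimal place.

tax = $27.3 per unit

Social marginal cost = private MC + MEC = 58.6 + 3.5x.
Set SMC = demand: 58.6 + 3.5x = 108.4 - 4.5x → x* = 6.2250.
The Pigouvian tax equals MEC at x*: 18.0 + 1.5×6.2250 = 27.3375.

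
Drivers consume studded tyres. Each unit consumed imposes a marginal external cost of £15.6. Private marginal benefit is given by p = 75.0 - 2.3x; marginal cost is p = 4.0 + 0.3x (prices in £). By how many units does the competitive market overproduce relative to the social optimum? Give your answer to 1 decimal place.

Market equilibrium (private): 4.0 + 0.3x = 75.0 - 2.3x → x_m = 27.3077.
Social marginal benefit = demand − MEC = 59.4 - 2.3x.
Set SMB = MC: 59.4 - 2.3x = 4.0 + 0.3x → x* = 21.3077.
Gap = |27.3077 − 21.3077| = 6.0000.

6.0 units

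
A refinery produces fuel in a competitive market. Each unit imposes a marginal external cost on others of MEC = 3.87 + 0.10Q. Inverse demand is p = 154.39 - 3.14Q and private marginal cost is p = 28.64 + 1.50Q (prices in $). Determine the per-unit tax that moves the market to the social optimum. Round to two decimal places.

Social marginal cost = private MC + MEC = 32.51 + 1.60Q.
Set SMC = demand: 32.51 + 1.60Q = 154.39 - 3.14Q → Q* = 25.7131.
The Pigouvian tax equals MEC at Q*: 3.87 + 0.10×25.7131 = 6.4413.

tax = $6.44 per unit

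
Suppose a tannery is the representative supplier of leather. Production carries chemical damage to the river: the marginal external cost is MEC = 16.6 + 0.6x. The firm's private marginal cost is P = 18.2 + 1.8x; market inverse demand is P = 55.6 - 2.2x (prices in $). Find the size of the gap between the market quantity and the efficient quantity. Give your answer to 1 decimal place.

4.8 units

Market equilibrium (private): 18.2 + 1.8x = 55.6 - 2.2x → x_m = 9.3500.
Social marginal cost = private MC + MEC = 34.8 + 2.4x.
Set SMC = demand: 34.8 + 2.4x = 55.6 - 2.2x → x* = 4.5217.
Gap = |9.3500 − 4.5217| = 4.8283.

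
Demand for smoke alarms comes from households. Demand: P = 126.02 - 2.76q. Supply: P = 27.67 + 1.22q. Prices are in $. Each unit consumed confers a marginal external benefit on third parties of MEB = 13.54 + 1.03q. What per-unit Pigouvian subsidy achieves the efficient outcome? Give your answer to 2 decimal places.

Social marginal benefit = demand + MEB = 139.56 - 1.73q.
Set SMB = MC: 139.56 - 1.73q = 27.67 + 1.22q → q* = 37.9288.
The Pigouvian subsidy equals MEB at q*: 13.54 + 1.03×37.9288 = 52.6067.

subsidy = $52.61 per unit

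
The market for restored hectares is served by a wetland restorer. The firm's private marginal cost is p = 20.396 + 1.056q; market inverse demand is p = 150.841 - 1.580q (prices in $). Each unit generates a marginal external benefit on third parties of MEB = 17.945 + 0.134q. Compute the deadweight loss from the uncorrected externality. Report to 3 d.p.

DWL = $120.701

Market equilibrium (private): 20.396 + 1.056q = 150.841 - 1.580q → q_m = 49.4860.
Social marginal cost = private MC − MEB = 2.451 + 0.922q.
Set SMC = demand: 2.451 + 0.922q = 150.841 - 1.580q → q* = 59.3086.
Height of the DWL triangle at q_m is demand(q_m) − SMC(q_m) = MEB(q_m) = 24.5761.
DWL = ½ × 9.8226 × 24.5761 = 120.7006.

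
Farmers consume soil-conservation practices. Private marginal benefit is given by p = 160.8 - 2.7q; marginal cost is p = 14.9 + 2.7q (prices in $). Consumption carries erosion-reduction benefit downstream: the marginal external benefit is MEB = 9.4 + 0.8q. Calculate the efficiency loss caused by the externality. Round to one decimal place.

Market equilibrium (private): 14.9 + 2.7q = 160.8 - 2.7q → q_m = 27.0185.
Social marginal benefit = demand + MEB = 170.2 - 1.9q.
Set SMB = MC: 170.2 - 1.9q = 14.9 + 2.7q → q* = 33.7609.
Between q* and q_m the wedge SMB − MC runs linearly from 0 to MEB(q_m), so the loss is a triangle.
DWL = ½ × 6.7424 × 31.0148 = 104.5571.

DWL = $104.6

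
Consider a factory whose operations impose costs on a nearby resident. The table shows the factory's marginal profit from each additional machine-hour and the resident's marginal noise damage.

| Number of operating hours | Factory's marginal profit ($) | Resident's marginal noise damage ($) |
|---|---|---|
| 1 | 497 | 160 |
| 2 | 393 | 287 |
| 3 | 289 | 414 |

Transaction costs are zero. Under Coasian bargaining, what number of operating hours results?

2

Bargaining reaches the level where marginal profit last exceeds marginal noise damage.
That holds through level 2 (393 ≥ 287) but not at 3 (289 < 414).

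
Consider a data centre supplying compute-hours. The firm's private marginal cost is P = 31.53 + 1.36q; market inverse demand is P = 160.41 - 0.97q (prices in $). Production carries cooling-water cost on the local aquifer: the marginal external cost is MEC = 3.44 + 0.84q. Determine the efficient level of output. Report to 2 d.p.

Social marginal cost = private MC + MEC = 34.97 + 2.20q.
Set SMC = demand: 34.97 + 2.20q = 160.41 - 0.97q → q* = 39.5710.

q* = 39.57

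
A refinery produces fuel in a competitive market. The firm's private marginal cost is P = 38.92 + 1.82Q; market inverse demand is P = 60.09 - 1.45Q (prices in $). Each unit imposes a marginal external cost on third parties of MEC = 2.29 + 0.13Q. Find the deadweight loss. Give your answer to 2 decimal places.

DWL = $1.44

Market equilibrium (private): 38.92 + 1.82Q = 60.09 - 1.45Q → Q_m = 6.4740.
Social marginal cost = private MC + MEC = 41.21 + 1.95Q.
Set SMC = demand: 41.21 + 1.95Q = 60.09 - 1.45Q → Q* = 5.5529.
The welfare-loss triangle has base |Q_m − Q*| and height MEC(Q_m) (the vertical gap between SMC and demand is zero at Q* and MEC at Q_m).
DWL = ½ × 0.9211 × 3.1316 = 1.4423.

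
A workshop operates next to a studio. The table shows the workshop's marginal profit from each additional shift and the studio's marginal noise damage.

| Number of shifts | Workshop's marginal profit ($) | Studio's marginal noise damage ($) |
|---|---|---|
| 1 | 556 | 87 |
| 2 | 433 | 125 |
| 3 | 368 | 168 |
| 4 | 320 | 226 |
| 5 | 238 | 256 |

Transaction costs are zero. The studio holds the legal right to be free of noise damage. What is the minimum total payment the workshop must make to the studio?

$606

Efficient level: marginal profit ≥ marginal noise damage through level 4, so k* = 4.
With the studio holding the right, the workshop must at least compensate total damage at k*: 87 + 125 + 168 + 226 = 606.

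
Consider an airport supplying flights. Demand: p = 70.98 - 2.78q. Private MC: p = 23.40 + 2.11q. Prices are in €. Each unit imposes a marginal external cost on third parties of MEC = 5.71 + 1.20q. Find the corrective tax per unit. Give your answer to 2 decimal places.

tax = €13.96 per unit

Social marginal cost = private MC + MEC = 29.11 + 3.31q.
Set SMC = demand: 29.11 + 3.31q = 70.98 - 2.78q → q* = 6.8752.
The Pigouvian tax equals MEC at q*: 5.71 + 1.20×6.8752 = 13.9602.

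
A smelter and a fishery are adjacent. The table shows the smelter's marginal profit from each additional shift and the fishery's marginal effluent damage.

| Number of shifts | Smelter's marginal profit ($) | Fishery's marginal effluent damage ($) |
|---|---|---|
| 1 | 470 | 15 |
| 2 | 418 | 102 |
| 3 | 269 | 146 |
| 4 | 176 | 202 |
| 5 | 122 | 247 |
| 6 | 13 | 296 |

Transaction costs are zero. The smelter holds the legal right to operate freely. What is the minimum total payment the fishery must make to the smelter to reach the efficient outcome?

$311

Left alone the smelter would choose level 6 (marginal profit stays positive).
Efficient level: k* = 3 (marginal profit ≥ marginal effluent damage through 3).
The fishery must at least cover the smelter's forgone profit from cutting 6→3: 176 + 122 + 13 = 311.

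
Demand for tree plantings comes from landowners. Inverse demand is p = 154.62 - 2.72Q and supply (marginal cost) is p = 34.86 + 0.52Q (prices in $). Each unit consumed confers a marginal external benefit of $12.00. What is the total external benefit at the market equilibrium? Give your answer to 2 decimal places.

Market equilibrium (private): 34.86 + 0.52Q = 154.62 - 2.72Q → Q_m = 36.9630.
Total external benefit = MEB × Q_m = 12.00 × 36.9630 = 443.5560.

$443.56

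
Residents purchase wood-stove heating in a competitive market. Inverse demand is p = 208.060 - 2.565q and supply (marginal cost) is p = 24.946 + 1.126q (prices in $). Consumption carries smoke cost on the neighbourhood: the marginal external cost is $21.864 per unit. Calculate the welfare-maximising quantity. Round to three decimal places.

Social marginal benefit = demand − MEC = 186.196 - 2.565q.
Set SMB = MC: 186.196 - 2.565q = 24.946 + 1.126q → q* = 43.6873.

q* = 43.687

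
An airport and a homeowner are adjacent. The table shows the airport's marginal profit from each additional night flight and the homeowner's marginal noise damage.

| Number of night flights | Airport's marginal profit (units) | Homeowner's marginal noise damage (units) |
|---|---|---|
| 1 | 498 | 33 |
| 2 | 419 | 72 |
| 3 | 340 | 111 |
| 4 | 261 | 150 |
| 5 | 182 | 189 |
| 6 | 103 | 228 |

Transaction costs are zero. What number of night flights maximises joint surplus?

4

Bargaining reaches the level where marginal profit last exceeds marginal noise damage.
That holds through level 4 (261 ≥ 150) but not at 5 (182 < 189).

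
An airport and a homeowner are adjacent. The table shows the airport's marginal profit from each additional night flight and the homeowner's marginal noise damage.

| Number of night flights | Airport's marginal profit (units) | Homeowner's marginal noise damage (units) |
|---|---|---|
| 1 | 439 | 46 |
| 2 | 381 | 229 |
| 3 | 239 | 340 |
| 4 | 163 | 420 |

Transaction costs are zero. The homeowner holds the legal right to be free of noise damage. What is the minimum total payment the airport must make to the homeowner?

Efficient level: marginal profit ≥ marginal noise damage through level 2, so k* = 2.
With the homeowner holding the right, the airport must at least compensate total damage at k*: 46 + 229 = 275.

275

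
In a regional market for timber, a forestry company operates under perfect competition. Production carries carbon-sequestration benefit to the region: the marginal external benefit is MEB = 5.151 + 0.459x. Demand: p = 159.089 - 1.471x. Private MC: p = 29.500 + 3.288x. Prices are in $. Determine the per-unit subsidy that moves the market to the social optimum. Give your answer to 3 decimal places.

subsidy = $19.534 per unit

Social marginal cost = private MC − MEB = 24.349 + 2.829x.
Set SMC = demand: 24.349 + 2.829x = 159.089 - 1.471x → x* = 31.3349.
The Pigouvian subsidy equals MEB at x*: 5.151 + 0.459×31.3349 = 19.5337.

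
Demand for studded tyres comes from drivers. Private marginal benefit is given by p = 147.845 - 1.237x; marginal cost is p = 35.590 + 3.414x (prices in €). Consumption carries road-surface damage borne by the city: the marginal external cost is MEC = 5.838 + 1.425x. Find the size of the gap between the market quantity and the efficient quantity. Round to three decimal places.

6.621 units

Market equilibrium (private): 35.590 + 3.414x = 147.845 - 1.237x → x_m = 24.1357.
Social marginal benefit = demand − MEC = 142.007 - 2.662x.
Set SMB = MC: 142.007 - 2.662x = 35.590 + 3.414x → x* = 17.5143.
Gap = |24.1357 − 17.5143| = 6.6214.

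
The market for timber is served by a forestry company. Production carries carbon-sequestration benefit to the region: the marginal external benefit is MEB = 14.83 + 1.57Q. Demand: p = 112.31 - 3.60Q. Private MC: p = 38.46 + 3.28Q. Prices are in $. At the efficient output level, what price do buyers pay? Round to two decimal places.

P = $52.19

Social marginal cost = private MC − MEB = 23.63 + 1.71Q.
Set SMC = demand: 23.63 + 1.71Q = 112.31 - 3.60Q → Q* = 16.7006.
Consumer price on the demand curve at Q*: 112.31 − 3.60×16.7006 = 52.1878.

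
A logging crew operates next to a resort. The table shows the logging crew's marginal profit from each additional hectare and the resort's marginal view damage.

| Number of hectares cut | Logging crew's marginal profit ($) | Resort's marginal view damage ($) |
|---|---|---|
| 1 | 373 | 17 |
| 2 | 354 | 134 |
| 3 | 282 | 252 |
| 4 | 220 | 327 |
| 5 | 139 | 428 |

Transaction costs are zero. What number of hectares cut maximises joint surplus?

Bargaining reaches the level where marginal profit last exceeds marginal view damage.
That holds through level 3 (282 ≥ 252) but not at 4 (220 < 327).

3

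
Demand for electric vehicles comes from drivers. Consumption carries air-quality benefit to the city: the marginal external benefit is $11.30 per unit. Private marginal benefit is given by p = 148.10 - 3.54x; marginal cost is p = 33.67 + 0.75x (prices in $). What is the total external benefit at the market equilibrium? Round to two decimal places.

Market equilibrium (private): 33.67 + 0.75x = 148.10 - 3.54x → x_m = 26.6737.
Total external benefit = MEB × x_m = 11.30 × 26.6737 = 301.4128.

$301.41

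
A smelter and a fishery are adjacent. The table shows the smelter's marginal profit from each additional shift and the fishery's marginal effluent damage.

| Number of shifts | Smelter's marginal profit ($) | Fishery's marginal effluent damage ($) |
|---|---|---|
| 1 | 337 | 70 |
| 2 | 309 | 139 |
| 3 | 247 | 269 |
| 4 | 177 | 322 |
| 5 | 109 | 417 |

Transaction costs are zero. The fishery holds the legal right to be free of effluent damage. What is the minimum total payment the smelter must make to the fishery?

Efficient level: marginal profit ≥ marginal effluent damage through level 2, so k* = 2.
With the fishery holding the right, the smelter must at least compensate total damage at k*: 70 + 139 = 209.

$209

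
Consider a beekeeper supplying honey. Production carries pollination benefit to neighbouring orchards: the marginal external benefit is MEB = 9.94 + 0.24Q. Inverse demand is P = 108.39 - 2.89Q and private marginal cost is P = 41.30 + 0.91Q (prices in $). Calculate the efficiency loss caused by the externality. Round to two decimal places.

Market equilibrium (private): 41.30 + 0.91Q = 108.39 - 2.89Q → Q_m = 17.6553.
Social marginal cost = private MC − MEB = 31.36 + 0.67Q.
Set SMC = demand: 31.36 + 0.67Q = 108.39 - 2.89Q → Q* = 21.6376.
Between Q* and Q_m the wedge demand − SMC runs linearly from 0 to MEB(Q_m), so the loss is a triangle.
DWL = ½ × 3.9823 × 14.1773 = 28.2291.

DWL = $28.23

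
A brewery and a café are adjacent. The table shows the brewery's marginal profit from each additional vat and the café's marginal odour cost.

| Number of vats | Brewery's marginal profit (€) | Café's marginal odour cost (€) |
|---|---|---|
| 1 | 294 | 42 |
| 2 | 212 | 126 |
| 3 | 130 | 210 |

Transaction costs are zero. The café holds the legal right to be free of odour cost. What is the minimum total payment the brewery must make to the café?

Efficient level: marginal profit ≥ marginal odour cost through level 2, so k* = 2.
With the café holding the right, the brewery must at least compensate total damage at k*: 42 + 126 = 168.

€168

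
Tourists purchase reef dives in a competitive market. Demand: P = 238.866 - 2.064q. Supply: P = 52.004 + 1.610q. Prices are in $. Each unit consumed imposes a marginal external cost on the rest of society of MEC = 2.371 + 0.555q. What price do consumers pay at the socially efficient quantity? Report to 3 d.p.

P = $148.824

Social marginal benefit = demand − MEC = 236.495 - 2.619q.
Set SMB = MC: 236.495 - 2.619q = 52.004 + 1.610q → q* = 43.6252.
Consumer price on the demand curve at q*: 238.866 − 2.064×43.6252 = 148.8236.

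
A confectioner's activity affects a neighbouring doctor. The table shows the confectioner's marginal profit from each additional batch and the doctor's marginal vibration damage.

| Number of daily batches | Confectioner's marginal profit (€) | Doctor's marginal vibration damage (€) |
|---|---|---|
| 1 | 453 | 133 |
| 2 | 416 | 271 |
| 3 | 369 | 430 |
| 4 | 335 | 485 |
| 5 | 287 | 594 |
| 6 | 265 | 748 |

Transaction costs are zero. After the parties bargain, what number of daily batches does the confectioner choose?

Bargaining reaches the level where marginal profit last exceeds marginal vibration damage.
That holds through level 2 (416 ≥ 271) but not at 3 (369 < 430).

2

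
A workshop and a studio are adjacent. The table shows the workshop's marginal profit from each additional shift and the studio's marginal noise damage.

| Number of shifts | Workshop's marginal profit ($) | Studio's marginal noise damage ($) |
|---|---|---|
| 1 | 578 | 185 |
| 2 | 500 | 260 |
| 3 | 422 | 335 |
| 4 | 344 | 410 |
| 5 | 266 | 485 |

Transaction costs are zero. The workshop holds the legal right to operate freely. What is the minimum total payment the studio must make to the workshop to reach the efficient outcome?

$610

Left alone the workshop would choose level 5 (marginal profit stays positive).
Efficient level: k* = 3 (marginal profit ≥ marginal noise damage through 3).
The studio must at least cover the workshop's forgone profit from cutting 5→3: 344 + 266 = 610.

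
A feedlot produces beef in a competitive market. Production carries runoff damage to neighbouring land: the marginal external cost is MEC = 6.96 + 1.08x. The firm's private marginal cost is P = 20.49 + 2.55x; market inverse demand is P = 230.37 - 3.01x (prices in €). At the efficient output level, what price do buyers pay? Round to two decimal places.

P = €138.38

Social marginal cost = private MC + MEC = 27.45 + 3.63x.
Set SMC = demand: 27.45 + 3.63x = 230.37 - 3.01x → x* = 30.5602.
Consumer price on the demand curve at x*: 230.37 − 3.01×30.5602 = 138.3838.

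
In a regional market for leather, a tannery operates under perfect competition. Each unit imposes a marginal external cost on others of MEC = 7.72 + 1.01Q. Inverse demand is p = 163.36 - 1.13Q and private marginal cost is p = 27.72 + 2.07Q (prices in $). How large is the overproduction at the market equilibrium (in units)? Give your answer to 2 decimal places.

12.00 units

Market equilibrium (private): 27.72 + 2.07Q = 163.36 - 1.13Q → Q_m = 42.3875.
Social marginal cost = private MC + MEC = 35.44 + 3.08Q.
Set SMC = demand: 35.44 + 3.08Q = 163.36 - 1.13Q → Q* = 30.3848.
Gap = |42.3875 − 30.3848| = 12.0027.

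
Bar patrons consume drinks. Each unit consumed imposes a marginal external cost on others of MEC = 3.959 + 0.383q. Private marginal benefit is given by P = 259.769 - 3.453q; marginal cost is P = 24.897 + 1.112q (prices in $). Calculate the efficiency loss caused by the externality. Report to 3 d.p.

Market equilibrium (private): 24.897 + 1.112q = 259.769 - 3.453q → q_m = 51.4506.
Social marginal benefit = demand − MEC = 255.810 - 3.836q.
Set SMB = MC: 255.810 - 3.836q = 24.897 + 1.112q → q* = 46.6679.
Height of the DWL triangle at q_m is MC(q_m) − SMB(q_m) = MEC(q_m) = 23.6646.
DWL = ½ × 4.7827 × 23.6646 = 56.5903.

DWL = $56.590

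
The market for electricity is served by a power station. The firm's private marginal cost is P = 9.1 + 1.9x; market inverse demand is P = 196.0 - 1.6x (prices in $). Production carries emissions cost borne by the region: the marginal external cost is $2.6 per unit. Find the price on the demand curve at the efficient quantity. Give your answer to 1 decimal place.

P = $111.7

Social marginal cost = private MC + MEC = 11.7 + 1.9x.
Set SMC = demand: 11.7 + 1.9x = 196.0 - 1.6x → x* = 52.6571.
Consumer price on the demand curve at x*: 196.0 − 1.6×52.6571 = 111.7486.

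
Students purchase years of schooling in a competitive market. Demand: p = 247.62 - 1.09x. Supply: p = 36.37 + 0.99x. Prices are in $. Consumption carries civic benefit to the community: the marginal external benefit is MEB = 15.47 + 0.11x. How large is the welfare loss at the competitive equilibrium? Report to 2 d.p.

DWL = $180.15

Market equilibrium (private): 36.37 + 0.99x = 247.62 - 1.09x → x_m = 101.5625.
Social marginal benefit = demand + MEB = 263.09 - 0.98x.
Set SMB = MC: 263.09 - 0.98x = 36.37 + 0.99x → x* = 115.0863.
Between x* and x_m the wedge SMB − MC runs linearly from 0 to MEB(x_m), so the loss is a triangle.
DWL = ½ × 13.5238 × 26.6419 = 180.1499.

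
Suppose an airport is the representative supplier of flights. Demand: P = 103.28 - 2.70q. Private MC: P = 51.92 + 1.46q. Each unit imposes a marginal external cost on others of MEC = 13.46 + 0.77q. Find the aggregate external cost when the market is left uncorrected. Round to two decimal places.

Market equilibrium (private): 51.92 + 1.46q = 103.28 - 2.70q → q_m = 12.3462.
Total external cost = ∫₀^{q_m} (13.46 + 0.77q) dq = 13.46×12.3462 + ½×0.77×12.3462² = 224.8649.

224.86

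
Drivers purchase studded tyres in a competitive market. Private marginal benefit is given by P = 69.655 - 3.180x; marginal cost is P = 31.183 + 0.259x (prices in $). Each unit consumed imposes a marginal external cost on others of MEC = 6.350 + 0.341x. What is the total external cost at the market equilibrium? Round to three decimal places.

$92.375

Market equilibrium (private): 31.183 + 0.259x = 69.655 - 3.180x → x_m = 11.1870.
Total external cost = ∫₀^{x_m} (6.350 + 0.341x) dx = 6.350×11.1870 + ½×0.341×11.1870² = 92.3753.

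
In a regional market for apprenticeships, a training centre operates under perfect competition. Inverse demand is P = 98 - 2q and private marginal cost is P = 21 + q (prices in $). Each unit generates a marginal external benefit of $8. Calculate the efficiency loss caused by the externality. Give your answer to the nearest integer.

DWL = $11

Market equilibrium (private): 21 + q = 98 - 2q → q_m = 25.6667.
Social marginal cost = private MC − MEB = 13 + q.
Set SMC = demand: 13 + q = 98 - 2q → q* = 28.3333.
Height of the DWL triangle at q_m is demand(q_m) − SMC(q_m) = MEB(q_m) = 8.0000.
DWL = ½ × 2.6666 × 8.0000 = 10.6664.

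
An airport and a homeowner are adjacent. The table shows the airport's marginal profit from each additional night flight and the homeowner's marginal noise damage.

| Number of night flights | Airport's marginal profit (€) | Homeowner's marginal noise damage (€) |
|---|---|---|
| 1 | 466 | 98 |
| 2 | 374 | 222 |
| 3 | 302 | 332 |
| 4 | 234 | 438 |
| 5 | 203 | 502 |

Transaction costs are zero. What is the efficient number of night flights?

2

Bargaining reaches the level where marginal profit last exceeds marginal noise damage.
That holds through level 2 (374 ≥ 222) but not at 3 (302 < 332).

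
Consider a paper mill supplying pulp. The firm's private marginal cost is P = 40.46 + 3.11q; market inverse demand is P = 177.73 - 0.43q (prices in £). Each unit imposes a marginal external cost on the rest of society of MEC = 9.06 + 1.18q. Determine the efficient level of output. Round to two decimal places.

q* = 27.16

Social marginal cost = private MC + MEC = 49.52 + 4.29q.
Set SMC = demand: 49.52 + 4.29q = 177.73 - 0.43q → q* = 27.1631.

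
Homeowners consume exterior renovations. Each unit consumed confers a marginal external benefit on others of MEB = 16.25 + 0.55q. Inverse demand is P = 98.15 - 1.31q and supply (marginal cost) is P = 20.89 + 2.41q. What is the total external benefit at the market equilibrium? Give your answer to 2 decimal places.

456.11

Market equilibrium (private): 20.89 + 2.41q = 98.15 - 1.31q → q_m = 20.7688.
Total external benefit = ∫₀^{q_m} (16.25 + 0.55q) dq = 16.25×20.7688 + ½×0.55×20.7688² = 456.1123.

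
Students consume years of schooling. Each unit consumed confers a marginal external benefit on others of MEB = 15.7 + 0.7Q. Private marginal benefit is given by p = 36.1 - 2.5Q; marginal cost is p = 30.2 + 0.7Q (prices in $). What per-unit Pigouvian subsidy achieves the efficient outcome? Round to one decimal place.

subsidy = $21.7 per unit

Social marginal benefit = demand + MEB = 51.8 - 1.8Q.
Set SMB = MC: 51.8 - 1.8Q = 30.2 + 0.7Q → Q* = 8.6400.
The Pigouvian subsidy equals MEB at Q*: 15.7 + 0.7×8.6400 = 21.7480.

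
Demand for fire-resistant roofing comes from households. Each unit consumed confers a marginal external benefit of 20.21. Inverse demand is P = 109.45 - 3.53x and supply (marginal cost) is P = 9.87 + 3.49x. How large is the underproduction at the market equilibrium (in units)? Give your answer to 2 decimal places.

Market equilibrium (private): 9.87 + 3.49x = 109.45 - 3.53x → x_m = 14.1852.
Social marginal benefit = demand + MEB = 129.66 - 3.53x.
Set SMB = MC: 129.66 - 3.53x = 9.87 + 3.49x → x* = 17.0641.
Gap = |14.1852 − 17.0641| = 2.8789.

2.88 units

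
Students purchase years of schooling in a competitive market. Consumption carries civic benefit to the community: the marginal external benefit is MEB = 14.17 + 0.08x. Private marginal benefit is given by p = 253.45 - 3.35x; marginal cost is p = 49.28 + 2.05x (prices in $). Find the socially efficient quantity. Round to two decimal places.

x* = 41.04

Social marginal benefit = demand + MEB = 267.62 - 3.27x.
Set SMB = MC: 267.62 - 3.27x = 49.28 + 2.05x → x* = 41.0414.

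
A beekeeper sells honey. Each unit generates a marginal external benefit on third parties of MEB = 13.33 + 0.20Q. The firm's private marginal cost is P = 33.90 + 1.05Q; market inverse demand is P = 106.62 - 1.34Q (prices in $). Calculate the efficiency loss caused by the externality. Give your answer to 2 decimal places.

Market equilibrium (private): 33.90 + 1.05Q = 106.62 - 1.34Q → Q_m = 30.4268.
Social marginal cost = private MC − MEB = 20.57 + 0.85Q.
Set SMC = demand: 20.57 + 0.85Q = 106.62 - 1.34Q → Q* = 39.2922.
Between Q* and Q_m the wedge demand − SMC runs linearly from 0 to MEB(Q_m), so the loss is a triangle.
DWL = ½ × 8.8654 × 19.4154 = 86.0626.

DWL = $86.06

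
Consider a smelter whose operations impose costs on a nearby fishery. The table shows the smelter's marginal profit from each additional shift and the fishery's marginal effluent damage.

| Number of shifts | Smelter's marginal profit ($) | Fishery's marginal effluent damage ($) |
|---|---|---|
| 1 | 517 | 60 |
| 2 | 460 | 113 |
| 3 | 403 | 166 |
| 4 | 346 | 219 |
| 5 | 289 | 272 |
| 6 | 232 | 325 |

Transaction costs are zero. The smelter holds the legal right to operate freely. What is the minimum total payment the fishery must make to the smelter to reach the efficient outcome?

$232

Left alone the smelter would choose level 6 (marginal profit stays positive).
Efficient level: k* = 5 (marginal profit ≥ marginal effluent damage through 5).
The fishery must at least cover the smelter's forgone profit from cutting 6→5: 232 = 232.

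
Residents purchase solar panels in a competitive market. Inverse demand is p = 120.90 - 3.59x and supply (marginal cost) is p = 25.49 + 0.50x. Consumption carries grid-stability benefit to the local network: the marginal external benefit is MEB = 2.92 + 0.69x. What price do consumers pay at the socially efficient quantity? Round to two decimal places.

P = 17.08

Social marginal benefit = demand + MEB = 123.82 - 2.90x.
Set SMB = MC: 123.82 - 2.90x = 25.49 + 0.50x → x* = 28.9206.
Consumer price on the demand curve at x*: 120.90 − 3.59×28.9206 = 17.0750.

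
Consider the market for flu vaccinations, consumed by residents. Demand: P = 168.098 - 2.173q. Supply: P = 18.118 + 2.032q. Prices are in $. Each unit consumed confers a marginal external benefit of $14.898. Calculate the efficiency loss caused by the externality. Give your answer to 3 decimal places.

DWL = $26.391

Market equilibrium (private): 18.118 + 2.032q = 168.098 - 2.173q → q_m = 35.6671.
Social marginal benefit = demand + MEB = 182.996 - 2.173q.
Set SMB = MC: 182.996 - 2.173q = 18.118 + 2.032q → q* = 39.2100.
Height of the DWL triangle at q_m is SMB(q_m) − MC(q_m) = MEB(q_m) = 14.8980.
DWL = ½ × 3.5429 × 14.8980 = 26.3911.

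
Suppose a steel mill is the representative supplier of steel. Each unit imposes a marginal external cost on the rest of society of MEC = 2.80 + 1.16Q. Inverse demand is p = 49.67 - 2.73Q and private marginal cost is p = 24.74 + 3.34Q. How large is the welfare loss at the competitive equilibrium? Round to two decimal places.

DWL = 3.96

Market equilibrium (private): 24.74 + 3.34Q = 49.67 - 2.73Q → Q_m = 4.1071.
Social marginal cost = private MC + MEC = 27.54 + 4.50Q.
Set SMC = demand: 27.54 + 4.50Q = 49.67 - 2.73Q → Q* = 3.0609.
Height of the DWL triangle at Q_m is SMC(Q_m) − demand(Q_m) = MEC(Q_m) = 7.5642.
DWL = ½ × 1.0462 × 7.5642 = 3.9568.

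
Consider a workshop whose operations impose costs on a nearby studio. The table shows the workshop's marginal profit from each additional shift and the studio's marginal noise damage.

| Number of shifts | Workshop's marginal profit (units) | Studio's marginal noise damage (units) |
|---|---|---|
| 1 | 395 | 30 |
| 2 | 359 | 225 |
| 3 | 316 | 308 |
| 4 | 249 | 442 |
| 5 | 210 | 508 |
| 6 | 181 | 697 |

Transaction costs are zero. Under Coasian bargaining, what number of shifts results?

3

Bargaining reaches the level where marginal profit last exceeds marginal noise damage.
That holds through level 3 (316 ≥ 308) but not at 4 (249 < 442).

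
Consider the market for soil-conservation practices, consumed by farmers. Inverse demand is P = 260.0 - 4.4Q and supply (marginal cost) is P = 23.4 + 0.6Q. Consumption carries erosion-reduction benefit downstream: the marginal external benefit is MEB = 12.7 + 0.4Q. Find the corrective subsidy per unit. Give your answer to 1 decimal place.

subsidy = 34.4 per unit

Social marginal benefit = demand + MEB = 272.7 - 4.0Q.
Set SMB = MC: 272.7 - 4.0Q = 23.4 + 0.6Q → Q* = 54.1957.
The Pigouvian subsidy equals MEB at Q*: 12.7 + 0.4×54.1957 = 34.3783.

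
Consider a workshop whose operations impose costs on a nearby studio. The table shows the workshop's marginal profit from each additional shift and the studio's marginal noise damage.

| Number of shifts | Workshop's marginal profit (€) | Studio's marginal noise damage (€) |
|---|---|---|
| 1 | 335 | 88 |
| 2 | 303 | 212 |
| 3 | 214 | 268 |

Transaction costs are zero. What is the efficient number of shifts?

2

Bargaining reaches the level where marginal profit last exceeds marginal noise damage.
That holds through level 2 (303 ≥ 212) but not at 3 (214 < 268).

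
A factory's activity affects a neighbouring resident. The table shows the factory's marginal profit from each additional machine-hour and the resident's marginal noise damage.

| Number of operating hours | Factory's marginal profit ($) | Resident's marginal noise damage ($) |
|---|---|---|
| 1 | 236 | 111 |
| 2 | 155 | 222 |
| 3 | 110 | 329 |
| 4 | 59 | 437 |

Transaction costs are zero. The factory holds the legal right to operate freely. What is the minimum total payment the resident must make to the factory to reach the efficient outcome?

Left alone the factory would choose level 4 (marginal profit stays positive).
Efficient level: k* = 1 (marginal profit ≥ marginal noise damage through 1).
The resident must at least cover the factory's forgone profit from cutting 4→1: 155 + 110 + 59 = 324.

$324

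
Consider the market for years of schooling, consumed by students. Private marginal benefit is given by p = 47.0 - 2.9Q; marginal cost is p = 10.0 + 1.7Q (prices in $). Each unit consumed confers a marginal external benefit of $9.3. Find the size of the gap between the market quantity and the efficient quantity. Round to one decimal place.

Market equilibrium (private): 10.0 + 1.7Q = 47.0 - 2.9Q → Q_m = 8.0435.
Social marginal benefit = demand + MEB = 56.3 - 2.9Q.
Set SMB = MC: 56.3 - 2.9Q = 10.0 + 1.7Q → Q* = 10.0652.
Gap = |8.0435 − 10.0652| = 2.0217.

2.0 units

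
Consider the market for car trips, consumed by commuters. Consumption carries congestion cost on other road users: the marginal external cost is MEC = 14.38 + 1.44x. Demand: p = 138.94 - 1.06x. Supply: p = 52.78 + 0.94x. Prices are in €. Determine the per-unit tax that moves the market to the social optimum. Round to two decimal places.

tax = €44.43 per unit

Social marginal benefit = demand − MEC = 124.56 - 2.50x.
Set SMB = MC: 124.56 - 2.50x = 52.78 + 0.94x → x* = 20.8663.
The Pigouvian tax equals MEC at x*: 14.38 + 1.44×20.8663 = 44.4275.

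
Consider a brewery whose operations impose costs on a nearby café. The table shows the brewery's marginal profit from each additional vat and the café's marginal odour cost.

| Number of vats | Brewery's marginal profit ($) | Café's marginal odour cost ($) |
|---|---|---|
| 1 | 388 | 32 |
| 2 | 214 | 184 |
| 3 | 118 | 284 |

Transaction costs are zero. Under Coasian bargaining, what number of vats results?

2

Bargaining reaches the level where marginal profit last exceeds marginal odour cost.
That holds through level 2 (214 ≥ 184) but not at 3 (118 < 284).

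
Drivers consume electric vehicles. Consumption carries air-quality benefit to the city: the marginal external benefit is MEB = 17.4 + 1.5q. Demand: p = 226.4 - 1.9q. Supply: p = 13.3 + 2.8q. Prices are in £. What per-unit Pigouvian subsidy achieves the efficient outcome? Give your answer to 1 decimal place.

subsidy = £125.4 per unit

Social marginal benefit = demand + MEB = 243.8 - 0.4q.
Set SMB = MC: 243.8 - 0.4q = 13.3 + 2.8q → q* = 72.0313.
The Pigouvian subsidy equals MEB at q*: 17.4 + 1.5×72.0313 = 125.4470.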